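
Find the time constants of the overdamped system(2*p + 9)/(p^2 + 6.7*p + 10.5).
Overdamped: real poles at -4.2, -2.5. τ = -1/pole → τ₁ = 0.2381, τ₂ = 0.4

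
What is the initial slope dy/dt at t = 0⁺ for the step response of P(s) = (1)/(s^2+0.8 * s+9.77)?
IVT: y'(0⁺) = lim_{s→∞} s²·Y(s) = lim_{s→∞} s·P(s).
deg(num) = 0, deg(den) = 2, relative degree = 2 ≥ 2, so s·P(s) → 0. Initial slope = 0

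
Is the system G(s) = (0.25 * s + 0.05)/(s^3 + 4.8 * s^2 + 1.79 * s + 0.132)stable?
Denominator: s^3 + 4.8*s^2 + 1.79*s + 0.132 = (s + 0.1)(s + 0.3)(s + 4.4). Poles: -0.1, -0.3, -4.4. All Re(p)<0: Yes (stable)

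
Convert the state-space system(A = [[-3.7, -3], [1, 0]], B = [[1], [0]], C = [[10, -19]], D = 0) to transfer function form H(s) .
H(s) = C(sI - A)⁻¹B + D.
Characteristic polynomial det(sI - A) = s^2 + 3.7*s + 3.
Numerator from C·adj(sI-A)·B + D·det(sI-A) = 10*s - 19.
H(s) = (10*s - 19)/(s^2 + 3.7*s + 3)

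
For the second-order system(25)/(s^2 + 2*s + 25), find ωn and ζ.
Standard form: ωn²/(s²+2ζωn·s+ωn²).
const=25=ωn² → ωn=5, s coeff=2=2ζωn → ζ=0.2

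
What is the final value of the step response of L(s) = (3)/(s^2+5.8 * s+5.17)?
FVT: lim_{t→∞} y(t) = lim_{s→0} s*Y(s) where Y(s) = L(s)/s.
= lim_{s→0} L(s) = L(0) = num(0)/den(0) = 3/5.17 = 0.5803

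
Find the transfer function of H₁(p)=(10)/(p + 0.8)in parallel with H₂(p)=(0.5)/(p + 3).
Parallel: H = H₁ + H₂ = (n₁·d₂ + n₂·d₁)/(d₁·d₂).
n₁·d₂ = 10*p + 30. n₂·d₁ = 0.5*p + 0.4. Sum = 10.5*p + 30.4. d₁·d₂ = p^2 + 3.8*p + 2.4.
H(p) = (10.5*p + 30.4)/(p^2 + 3.8*p + 2.4)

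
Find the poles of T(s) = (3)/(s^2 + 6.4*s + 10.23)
Set denominator = 0: s^2 + 6.4*s + 10.23 = (s + 3.3)(s + 3.1) = 0 → Poles: -3.1, -3.3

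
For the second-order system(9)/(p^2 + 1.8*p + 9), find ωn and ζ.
Standard form: ωn²/(p²+2ζωn·p+ωn²).
const=9=ωn² → ωn=3, p coeff=1.8=2ζωn → ζ=0.3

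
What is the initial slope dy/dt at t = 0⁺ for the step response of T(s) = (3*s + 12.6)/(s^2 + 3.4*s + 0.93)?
IVT: y'(0⁺) = lim_{s→∞} s²·Y(s) = lim_{s→∞} s·T(s).
deg(num) = 1, deg(den) = 2, relative degree = 1, so s·T(s) → (leading num)/(leading den) = 3/1 = 3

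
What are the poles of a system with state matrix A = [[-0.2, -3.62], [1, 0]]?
Eigenvalues solve det(λI - A) = 0.
Characteristic polynomial: λ^2 + 0.2*λ + 3.62 = 0.
Roots: -0.1 + 1.9j, -0.1 - 1.9j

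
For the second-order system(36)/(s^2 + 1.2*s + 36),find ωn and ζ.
Standard form: ωn²/(s²+2ζωn·s+ωn²).
const=36=ωn² → ωn=6, s coeff=1.2=2ζωn → ζ=0.1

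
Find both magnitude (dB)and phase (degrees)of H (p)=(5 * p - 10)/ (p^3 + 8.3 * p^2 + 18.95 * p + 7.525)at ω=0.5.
Substitute p = j*0.5: H(j0.5) = -0.265742 + 0.914621j.
|H| = 20*log₁₀(sqrt(Re²+Im²)) = -0.42 dB.
∠H = atan2(Im, Re) = 106.20°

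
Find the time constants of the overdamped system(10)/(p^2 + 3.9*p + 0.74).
Overdamped: real poles at -0.2, -3.7. τ = -1/pole → τ₁ = 5, τ₂ = 0.2703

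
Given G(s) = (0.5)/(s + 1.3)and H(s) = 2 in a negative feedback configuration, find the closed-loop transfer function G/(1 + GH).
Closed-loop T = G/(1+GH).
Numerator: G_num * H_den = 0.5.
Denominator: G_den * H_den + G_num * H_num = (s + 1.3) + (1) = s + 2.3.
T(s) = (0.5)/(s + 2.3)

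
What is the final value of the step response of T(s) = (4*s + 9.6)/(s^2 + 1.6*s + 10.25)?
FVT: lim_{t→∞} y(t) = lim_{s→0} s*Y(s) where Y(s) = T(s)/s.
= lim_{s→0} T(s) = T(0) = num(0)/den(0) = 9.6/10.25 = 0.9366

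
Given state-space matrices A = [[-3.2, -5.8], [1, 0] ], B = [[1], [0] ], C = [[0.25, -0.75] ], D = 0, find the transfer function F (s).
F(s) = C(sI - A)⁻¹B + D.
Characteristic polynomial det(sI - A) = s^2 + 3.2*s + 5.8.
Numerator from C·adj(sI-A)·B + D·det(sI-A) = 0.25*s - 0.75.
F(s) = (0.25*s - 0.75)/(s^2 + 3.2*s + 5.8)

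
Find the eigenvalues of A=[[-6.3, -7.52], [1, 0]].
Eigenvalues solve det(λI - A) = 0.
Characteristic polynomial: λ^2 + 6.3*λ + 7.52 = 0.
Factor: (λ + 1.6)(λ + 4.7) = 0.
Roots: -1.6, -4.7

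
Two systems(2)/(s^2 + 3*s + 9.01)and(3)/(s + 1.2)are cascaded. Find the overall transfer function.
Series: H = H₁ · H₂ = (n₁·n₂)/(d₁·d₂).
Num: n₁·n₂ = 6. Den: d₁·d₂ = s^3 + 4.2*s^2 + 12.61*s + 10.812.
H(s) = (6)/(s^3 + 4.2*s^2 + 12.61*s + 10.812)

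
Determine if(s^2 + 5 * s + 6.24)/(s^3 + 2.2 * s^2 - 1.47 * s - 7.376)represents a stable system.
Denominator: s^3 + 2.2*s^2 - 1.47*s - 7.376 = (s - 1.6)(s^2 + 3.8*s + 4.61). Poles: -1.9 + 1j, -1.9 - 1j, 1.6. All Re(p)<0: No (unstable)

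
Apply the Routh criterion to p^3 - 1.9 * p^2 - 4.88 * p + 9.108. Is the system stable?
Routh array:
p^3: [1, -4.88]; p^2: [-1.9, 9.108]; p^1: [-0.0863158]; p^0: [9.108]
First column: [1, -1.9, -0.0863158, 9.108]. Sign changes = 2.
No, unstable (2 RHP root(s))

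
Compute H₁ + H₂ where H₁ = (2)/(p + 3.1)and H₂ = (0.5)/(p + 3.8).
Parallel: H = H₁ + H₂ = (n₁·d₂ + n₂·d₁)/(d₁·d₂).
n₁·d₂ = 2*p + 7.6. n₂·d₁ = 0.5*p + 1.55. Sum = 2.5*p + 9.15. d₁·d₂ = p^2 + 6.9*p + 11.78.
H(p) = (2.5*p + 9.15)/(p^2 + 6.9*p + 11.78)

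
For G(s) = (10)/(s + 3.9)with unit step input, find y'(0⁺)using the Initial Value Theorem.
IVT: y'(0⁺) = lim_{s→∞} s²·Y(s) = lim_{s→∞} s·G(s).
deg(num) = 0, deg(den) = 1, relative degree = 1, so s·G(s) → (leading num)/(leading den) = 10/1 = 10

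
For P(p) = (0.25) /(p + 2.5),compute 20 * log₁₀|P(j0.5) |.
Substitute p = j*0.5: P(j0.5) = 0.0961538 - 0.0192308j.
|P(j0.5)| = sqrt(Re² + Im²) = 0.09806.
20*log₁₀(0.09806) = -20.17 dB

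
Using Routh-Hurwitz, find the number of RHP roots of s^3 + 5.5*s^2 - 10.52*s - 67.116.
Routh array:
s^3: [1, -10.52]; s^2: [5.5, -67.116]; s^1: [1.68291]; s^0: [-67.116]
First column: [1, 5.5, 1.68291, -67.116]. Sign changes = RHP roots = 1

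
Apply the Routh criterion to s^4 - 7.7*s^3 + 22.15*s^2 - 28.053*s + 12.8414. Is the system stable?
Routh array:
s^4: [1, 22.15, 12.8414]; s^3: [-7.7, -28.053]; s^2: [18.5068, 12.8414]; s^1: [-22.7102]; s^0: [12.8414]
First column: [1, -7.7, 18.5068, -22.7102, 12.8414]. Sign changes = 4.
No, unstable (4 RHP root(s))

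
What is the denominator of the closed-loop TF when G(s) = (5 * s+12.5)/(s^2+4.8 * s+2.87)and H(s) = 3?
Characteristic poly = G_den * H_den + G_num * H_num = (s^2 + 4.8*s + 2.87) + (15*s + 37.5) = s^2 + 19.8*s + 40.37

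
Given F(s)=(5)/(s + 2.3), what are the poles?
Set denominator = 0: s + 2.3 = 0 → Poles: -2.3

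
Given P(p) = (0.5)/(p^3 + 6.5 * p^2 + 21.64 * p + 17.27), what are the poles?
Set denominator = 0: p^3 + 6.5*p^2 + 21.64*p + 17.27 = (p + 1.1)(p^2 + 5.4*p + 15.7) = 0 → Poles: -1.1, -2.7 + 2.9j, -2.7 - 2.9j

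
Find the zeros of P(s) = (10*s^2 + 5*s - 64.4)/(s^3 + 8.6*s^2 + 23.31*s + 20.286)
Set numerator = 0: 10*s^2 + 5*s - 64.4 = 10*(s - 2.3)(s + 2.8) = 0 → Zeros: -2.8, 2.3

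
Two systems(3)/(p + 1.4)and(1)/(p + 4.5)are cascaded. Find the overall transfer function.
Series: H = H₁ · H₂ = (n₁·n₂)/(d₁·d₂).
Num: n₁·n₂ = 3. Den: d₁·d₂ = p^2 + 5.9*p + 6.3.
H(p) = (3)/(p^2 + 5.9*p + 6.3)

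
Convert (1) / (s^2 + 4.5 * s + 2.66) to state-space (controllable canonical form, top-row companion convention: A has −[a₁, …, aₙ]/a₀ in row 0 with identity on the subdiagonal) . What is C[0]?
Reachable canonical form: C = numerator coefficients (right-aligned, zero-padded to length n).
num = 1, C = [[0, 1]].
C[0] = 0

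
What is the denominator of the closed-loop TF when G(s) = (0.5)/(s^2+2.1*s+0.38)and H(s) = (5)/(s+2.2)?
Characteristic poly = G_den * H_den + G_num * H_num = (s^3 + 4.3*s^2 + 5*s + 0.836) + (2.5) = s^3 + 4.3*s^2 + 5*s + 3.336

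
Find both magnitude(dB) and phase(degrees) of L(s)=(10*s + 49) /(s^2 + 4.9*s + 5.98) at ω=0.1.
Substitute s = j*0.1: L(j0.1) = 8.16644 - 0.502773j.
|L| = 20*log₁₀(sqrt(Re²+Im²)) = 18.26 dB.
∠L = atan2(Im, Re) = -3.52°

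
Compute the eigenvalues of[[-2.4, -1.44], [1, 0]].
Eigenvalues solve det(λI - A) = 0.
Characteristic polynomial: λ^2 + 2.4*λ + 1.44 = 0.
Factor: (λ + 1.2)(λ + 1.2) = 0.
Roots: -1.2, -1.2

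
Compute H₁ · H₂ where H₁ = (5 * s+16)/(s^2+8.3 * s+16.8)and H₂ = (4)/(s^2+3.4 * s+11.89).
Series: H = H₁ · H₂ = (n₁·n₂)/(d₁·d₂).
Num: n₁·n₂ = 20*s + 64. Den: d₁·d₂ = s^4 + 11.7*s^3 + 56.91*s^2 + 155.807*s + 199.752.
H(s) = (20*s + 64)/(s^4 + 11.7*s^3 + 56.91*s^2 + 155.807*s + 199.752)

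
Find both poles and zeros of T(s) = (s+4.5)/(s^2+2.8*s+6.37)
Set denominator = 0: s^2 + 2.8*s + 6.37 = 0 → Poles: -1.4 + 2.1j, -1.4 - 2.1j
Set numerator = 0: s + 4.5 = 0 → Zeros: -4.5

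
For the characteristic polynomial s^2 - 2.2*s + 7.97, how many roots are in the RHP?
Poles: 1.1 + 2.6j, 1.1 - 2.6j. RHP poles (Re>0): 2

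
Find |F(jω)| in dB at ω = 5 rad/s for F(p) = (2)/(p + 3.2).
Substitute p = j*5: F(j5) = 0.181612 - 0.283768j.
|F(j5)| = sqrt(Re² + Im²) = 0.3369.
20*log₁₀(0.3369) = -9.45 dB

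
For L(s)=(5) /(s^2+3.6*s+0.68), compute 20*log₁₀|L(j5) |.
Substitute s = j*5: L(j5) = -0.132829 - 0.098311j.
|L(j5)| = sqrt(Re² + Im²) = 0.1653.
20*log₁₀(0.1653) = -15.64 dB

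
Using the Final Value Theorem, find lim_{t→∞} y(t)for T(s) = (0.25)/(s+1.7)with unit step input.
FVT: lim_{t→∞} y(t) = lim_{s→0} s*Y(s) where Y(s) = T(s)/s.
= lim_{s→0} T(s) = T(0) = num(0)/den(0) = 0.25/1.7 = 0.1471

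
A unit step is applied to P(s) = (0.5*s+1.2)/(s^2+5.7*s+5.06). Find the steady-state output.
FVT: lim_{t→∞} y(t) = lim_{s→0} s*Y(s) where Y(s) = P(s)/s.
= lim_{s→0} P(s) = P(0) = num(0)/den(0) = 1.2/5.06 = 0.2372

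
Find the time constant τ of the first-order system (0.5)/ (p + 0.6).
First-order system: τ = -1/pole. Pole = -0.6. τ = -1/(-0.6) = 1.667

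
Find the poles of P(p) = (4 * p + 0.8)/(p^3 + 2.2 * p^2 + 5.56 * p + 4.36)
Set denominator = 0: p^3 + 2.2*p^2 + 5.56*p + 4.36 = (p + 1)(p^2 + 1.2*p + 4.36) = 0 → Poles: -0.6 + 2j, -0.6 - 2j, -1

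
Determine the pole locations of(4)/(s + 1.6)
Set denominator = 0: s + 1.6 = 0 → Poles: -1.6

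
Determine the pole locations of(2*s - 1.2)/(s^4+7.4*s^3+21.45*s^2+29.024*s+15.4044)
Set denominator = 0: s^4 + 7.4*s^3 + 21.45*s^2 + 29.024*s + 15.4044 = (s + 1.8)(s + 2.2)(s^2 + 3.4*s + 3.89) = 0 → Poles: -1.7 + 1j, -1.7 - 1j, -1.8, -2.2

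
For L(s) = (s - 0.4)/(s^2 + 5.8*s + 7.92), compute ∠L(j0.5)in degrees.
Substitute s = j*0.5: L(j0.5) = -0.0240635 + 0.0742874j.
∠L(j0.5) = atan2(Im, Re) = atan2(0.0742874, -0.0240635) = 107.95°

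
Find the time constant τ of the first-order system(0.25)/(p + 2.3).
First-order system: τ = -1/pole. Pole = -2.3. τ = -1/(-2.3) = 0.4348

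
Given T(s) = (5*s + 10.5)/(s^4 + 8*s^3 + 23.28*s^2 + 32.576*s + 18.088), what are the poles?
Set denominator = 0: s^4 + 8*s^3 + 23.28*s^2 + 32.576*s + 18.088 = (s + 3.8)(s + 1.4)(s^2 + 2.8*s + 3.4) = 0 → Poles: -1.4, -1.4 + 1.2j, -1.4 - 1.2j, -3.8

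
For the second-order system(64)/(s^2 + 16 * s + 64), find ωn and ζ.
Standard form: ωn²/(s²+2ζωn·s+ωn²).
const=64=ωn² → ωn=8, s coeff=16=2ζωn → ζ=1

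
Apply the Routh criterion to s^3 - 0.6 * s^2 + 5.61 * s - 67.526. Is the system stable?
Routh array:
s^3: [1, 5.61]; s^2: [-0.6, -67.526]; s^1: [-106.933]; s^0: [-67.526]
First column: [1, -0.6, -106.933, -67.526]. Sign changes = 1.
No, unstable (1 RHP root(s))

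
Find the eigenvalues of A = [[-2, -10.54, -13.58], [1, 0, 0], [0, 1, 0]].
Eigenvalues solve det(λI - A) = 0.
Characteristic polynomial: λ^3 + 2*λ^2 + 10.54*λ + 13.58 = 0.
Factor: (λ + 1.4)(λ^2 + 0.6*λ + 9.7) = 0.
Roots: -0.3 + 3.1j, -0.3 - 3.1j, -1.4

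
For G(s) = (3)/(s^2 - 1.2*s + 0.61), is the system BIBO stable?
Denominator: s^2 - 1.2*s + 0.61. Poles: 0.6 + 0.5j, 0.6 - 0.5j. All Re(p)<0: No (unstable)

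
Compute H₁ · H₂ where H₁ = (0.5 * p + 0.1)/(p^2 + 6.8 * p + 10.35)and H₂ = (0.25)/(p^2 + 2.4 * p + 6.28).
Series: H = H₁ · H₂ = (n₁·n₂)/(d₁·d₂).
Num: n₁·n₂ = 0.125*p + 0.025. Den: d₁·d₂ = p^4 + 9.2*p^3 + 32.95*p^2 + 67.544*p + 64.998.
H(p) = (0.125*p + 0.025)/(p^4 + 9.2*p^3 + 32.95*p^2 + 67.544*p + 64.998)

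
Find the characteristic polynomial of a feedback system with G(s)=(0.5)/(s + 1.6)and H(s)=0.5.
Characteristic poly = G_den * H_den + G_num * H_num = (s + 1.6) + (0.25) = s + 1.85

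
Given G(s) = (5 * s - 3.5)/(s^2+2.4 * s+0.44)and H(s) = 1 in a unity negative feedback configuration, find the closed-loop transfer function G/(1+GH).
Closed-loop T = G/(1+GH).
Numerator: G_num * H_den = 5*s - 3.5.
Denominator: G_den * H_den + G_num * H_num = (s^2 + 2.4*s + 0.44) + (5*s - 3.5) = s^2 + 7.4*s - 3.06.
T(s) = (5*s - 3.5)/(s^2 + 7.4*s - 3.06)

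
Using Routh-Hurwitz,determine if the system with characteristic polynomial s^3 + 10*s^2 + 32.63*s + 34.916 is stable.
Routh array:
s^3: [1, 32.63]; s^2: [10, 34.916]; s^1: [29.1384]; s^0: [34.916]
First column: [1, 10, 29.1384, 34.916]. Sign changes = 0.
Yes, stable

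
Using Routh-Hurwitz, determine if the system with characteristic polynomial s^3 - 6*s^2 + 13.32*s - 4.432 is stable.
Routh array:
s^3: [1, 13.32]; s^2: [-6, -4.432]; s^1: [12.5813]; s^0: [-4.432]
First column: [1, -6, 12.5813, -4.432]. Sign changes = 3.
No, unstable (3 RHP root(s))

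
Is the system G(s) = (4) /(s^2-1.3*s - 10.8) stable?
Denominator: s^2 - 1.3*s - 10.8 = (s - 4)(s + 2.7). Poles: -2.7, 4. All Re(p)<0: No (unstable)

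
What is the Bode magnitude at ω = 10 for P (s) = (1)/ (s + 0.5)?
Substitute s = j*10: P(j10) = 0.00498753 - 0.0997506j.
|P(j10)| = sqrt(Re² + Im²) = 0.09988.
20*log₁₀(0.09988) = -20.01 dB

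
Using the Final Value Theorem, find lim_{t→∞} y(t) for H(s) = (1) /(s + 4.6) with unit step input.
FVT: lim_{t→∞} y(t) = lim_{s→0} s*Y(s) where Y(s) = H(s)/s.
= lim_{s→0} H(s) = H(0) = num(0)/den(0) = 1/4.6 = 0.2174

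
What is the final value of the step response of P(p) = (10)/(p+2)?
FVT: lim_{t→∞} y(t) = lim_{p→0} p*Y(p) where Y(p) = P(p)/p.
= lim_{p→0} P(p) = P(0) = num(0)/den(0) = 10/2 = 5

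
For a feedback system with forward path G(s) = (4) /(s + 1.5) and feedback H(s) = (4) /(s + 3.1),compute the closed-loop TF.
Closed-loop T = G/(1+GH).
Numerator: G_num * H_den = 4*s + 12.4.
Denominator: G_den * H_den + G_num * H_num = (s^2 + 4.6*s + 4.65) + (16) = s^2 + 4.6*s + 20.65.
T(s) = (4*s + 12.4)/(s^2 + 4.6*s + 20.65)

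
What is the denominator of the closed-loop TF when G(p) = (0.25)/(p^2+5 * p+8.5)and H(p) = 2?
Characteristic poly = G_den * H_den + G_num * H_num = (p^2 + 5*p + 8.5) + (0.5) = p^2 + 5*p + 9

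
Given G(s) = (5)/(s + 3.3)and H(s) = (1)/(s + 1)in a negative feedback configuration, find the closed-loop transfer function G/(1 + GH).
Closed-loop T = G/(1+GH).
Numerator: G_num * H_den = 5*s + 5.
Denominator: G_den * H_den + G_num * H_num = (s^2 + 4.3*s + 3.3) + (5) = s^2 + 4.3*s + 8.3.
T(s) = (5*s + 5)/(s^2 + 4.3*s + 8.3)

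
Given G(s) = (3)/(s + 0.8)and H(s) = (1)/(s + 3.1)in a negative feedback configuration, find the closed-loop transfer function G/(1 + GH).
Closed-loop T = G/(1+GH).
Numerator: G_num * H_den = 3*s + 9.3.
Denominator: G_den * H_den + G_num * H_num = (s^2 + 3.9*s + 2.48) + (3) = s^2 + 3.9*s + 5.48.
T(s) = (3*s + 9.3)/(s^2 + 3.9*s + 5.48)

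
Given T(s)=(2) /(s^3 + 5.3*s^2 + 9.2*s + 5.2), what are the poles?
Set denominator = 0: s^3 + 5.3*s^2 + 9.2*s + 5.2 = (s + 2)(s + 2)(s + 1.3) = 0 → Poles: -1.3, -2, -2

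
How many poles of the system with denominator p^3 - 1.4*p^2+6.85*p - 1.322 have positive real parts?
p^3 - 1.4*p^2 + 6.85*p - 1.322 = (p - 0.2)(p^2 - 1.2*p + 6.61). Poles: 0.2, 0.6 + 2.5j, 0.6 - 2.5j. RHP poles (Re>0): 3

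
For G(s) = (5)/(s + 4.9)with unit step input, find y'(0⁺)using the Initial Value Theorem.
IVT: y'(0⁺) = lim_{s→∞} s²·Y(s) = lim_{s→∞} s·G(s).
deg(num) = 0, deg(den) = 1, relative degree = 1, so s·G(s) → (leading num)/(leading den) = 5/1 = 5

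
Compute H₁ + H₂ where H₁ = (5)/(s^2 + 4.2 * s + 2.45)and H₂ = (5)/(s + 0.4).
Parallel: H = H₁ + H₂ = (n₁·d₂ + n₂·d₁)/(d₁·d₂).
n₁·d₂ = 5*s + 2. n₂·d₁ = 5*s^2 + 21*s + 12.25. Sum = 5*s^2 + 26*s + 14.25. d₁·d₂ = s^3 + 4.6*s^2 + 4.13*s + 0.98.
H(s) = (5*s^2 + 26*s + 14.25)/(s^3 + 4.6*s^2 + 4.13*s + 0.98)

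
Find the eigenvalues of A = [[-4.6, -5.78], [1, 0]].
Eigenvalues solve det(λI - A) = 0.
Characteristic polynomial: λ^2 + 4.6*λ + 5.78 = 0.
Roots: -2.3 + 0.7j, -2.3 - 0.7j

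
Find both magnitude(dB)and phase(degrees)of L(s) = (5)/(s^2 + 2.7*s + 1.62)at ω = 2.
Substitute s = j*2: L(j2) = -0.341714 - 0.775318j.
|L| = 20*log₁₀(sqrt(Re²+Im²)) = -1.44 dB.
∠L = atan2(Im, Re) = -113.79°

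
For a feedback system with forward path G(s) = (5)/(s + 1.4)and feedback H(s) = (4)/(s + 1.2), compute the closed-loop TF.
Closed-loop T = G/(1+GH).
Numerator: G_num * H_den = 5*s + 6.
Denominator: G_den * H_den + G_num * H_num = (s^2 + 2.6*s + 1.68) + (20) = s^2 + 2.6*s + 21.68.
T(s) = (5*s + 6)/(s^2 + 2.6*s + 21.68)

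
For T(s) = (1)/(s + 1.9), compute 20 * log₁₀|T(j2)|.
Substitute s = j*2: T(j2) = 0.249671 - 0.262812j.
|T(j2)| = sqrt(Re² + Im²) = 0.3625.
20*log₁₀(0.3625) = -8.81 dB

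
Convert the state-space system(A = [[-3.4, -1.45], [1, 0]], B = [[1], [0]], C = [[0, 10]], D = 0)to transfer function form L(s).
L(s) = C(sI - A)⁻¹B + D.
Characteristic polynomial det(sI - A) = s^2 + 3.4*s + 1.45.
Numerator from C·adj(sI-A)·B + D·det(sI-A) = 10.
L(s) = (10)/(s^2 + 3.4*s + 1.45)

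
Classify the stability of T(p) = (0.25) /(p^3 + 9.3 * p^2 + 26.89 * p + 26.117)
Denominator: p^3 + 9.3*p^2 + 26.89*p + 26.117 = (p + 4.9)(p^2 + 4.4*p + 5.33). Poles: -2.2 + 0.7j, -2.2 - 0.7j, -4.9. Stable (all poles in LHP)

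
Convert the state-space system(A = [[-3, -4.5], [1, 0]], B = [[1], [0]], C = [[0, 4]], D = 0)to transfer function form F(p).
F(p) = C(pI - A)⁻¹B + D.
Characteristic polynomial det(pI - A) = p^2 + 3*p + 4.5.
Numerator from C·adj(pI-A)·B + D·det(pI-A) = 4.
F(p) = (4)/(p^2 + 3*p + 4.5)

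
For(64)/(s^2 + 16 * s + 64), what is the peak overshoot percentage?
Standard form: ωn²/(s²+2ζωn·s+ωn²) → ωn = 8, ζ = 1.
ζ ≥ 1, so the response is non-oscillatory: peak overshoot = 0%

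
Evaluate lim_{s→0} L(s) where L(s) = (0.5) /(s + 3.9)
DC gain = L(0) = num(0)/den(0) = 0.5/3.9 = 0.1282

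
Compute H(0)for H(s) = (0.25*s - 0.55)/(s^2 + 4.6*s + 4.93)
DC gain = H(0) = num(0)/den(0) = -0.55/4.93 = -0.1116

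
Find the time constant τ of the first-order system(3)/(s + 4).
First-order system: τ = -1/pole. Pole = -4. τ = -1/(-4) = 0.25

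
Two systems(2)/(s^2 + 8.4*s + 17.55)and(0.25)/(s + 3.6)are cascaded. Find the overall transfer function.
Series: H = H₁ · H₂ = (n₁·n₂)/(d₁·d₂).
Num: n₁·n₂ = 0.5. Den: d₁·d₂ = s^3 + 12*s^2 + 47.79*s + 63.18.
H(s) = (0.5)/(s^3 + 12*s^2 + 47.79*s + 63.18)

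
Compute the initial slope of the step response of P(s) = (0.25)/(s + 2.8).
IVT: y'(0⁺) = lim_{s→∞} s²·Y(s) = lim_{s→∞} s·P(s).
deg(num) = 0, deg(den) = 1, relative degree = 1, so s·P(s) → (leading num)/(leading den) = 0.25/1 = 0.25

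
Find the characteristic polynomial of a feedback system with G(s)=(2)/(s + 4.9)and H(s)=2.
Characteristic poly = G_den * H_den + G_num * H_num = (s + 4.9) + (4) = s + 8.9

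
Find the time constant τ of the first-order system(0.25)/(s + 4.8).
First-order system: τ = -1/pole. Pole = -4.8. τ = -1/(-4.8) = 0.2083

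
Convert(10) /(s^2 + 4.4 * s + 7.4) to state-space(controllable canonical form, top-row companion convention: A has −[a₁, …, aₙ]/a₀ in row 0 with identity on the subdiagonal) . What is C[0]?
Reachable canonical form: C = numerator coefficients (right-aligned, zero-padded to length n).
num = 10, C = [[0, 10]].
C[0] = 0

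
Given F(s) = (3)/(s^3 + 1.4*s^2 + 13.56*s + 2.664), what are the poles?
Set denominator = 0: s^3 + 1.4*s^2 + 13.56*s + 2.664 = (s + 0.2)(s^2 + 1.2*s + 13.32) = 0 → Poles: -0.2, -0.6 + 3.6j, -0.6 - 3.6j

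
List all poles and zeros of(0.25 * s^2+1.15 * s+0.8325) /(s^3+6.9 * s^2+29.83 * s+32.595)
Set denominator = 0: s^3 + 6.9*s^2 + 29.83*s + 32.595 = (s + 1.5)(s^2 + 5.4*s + 21.73) = 0 → Poles: -1.5, -2.7 + 3.8j, -2.7 - 3.8j
Set numerator = 0: 0.25*s^2 + 1.15*s + 0.8325 = 0.25*(s + 3.7)(s + 0.9) = 0 → Zeros: -0.9, -3.7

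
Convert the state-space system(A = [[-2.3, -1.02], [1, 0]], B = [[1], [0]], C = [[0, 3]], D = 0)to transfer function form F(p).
F(p) = C(pI - A)⁻¹B + D.
Characteristic polynomial det(pI - A) = p^2 + 2.3*p + 1.02.
Numerator from C·adj(pI-A)·B + D·det(pI-A) = 3.
F(p) = (3)/(p^2 + 2.3*p + 1.02)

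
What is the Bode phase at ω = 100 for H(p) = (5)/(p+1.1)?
Substitute p = j*100: H(j100) = 0.000549933 - 0.049994j.
∠H(j100) = atan2(Im, Re) = atan2(-0.049994, 0.000549933) = -89.37°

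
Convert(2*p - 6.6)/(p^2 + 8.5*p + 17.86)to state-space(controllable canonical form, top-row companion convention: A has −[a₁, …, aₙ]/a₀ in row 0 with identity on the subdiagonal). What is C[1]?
Reachable canonical form: C = numerator coefficients (right-aligned, zero-padded to length n).
num = 2*p - 6.6, C = [[2, -6.6]].
C[1] = -6.6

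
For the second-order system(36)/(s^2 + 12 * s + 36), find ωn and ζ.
Standard form: ωn²/(s²+2ζωn·s+ωn²).
const=36=ωn² → ωn=6, s coeff=12=2ζωn → ζ=1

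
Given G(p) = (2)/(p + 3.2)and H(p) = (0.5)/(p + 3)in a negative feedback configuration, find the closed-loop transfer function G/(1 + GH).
Closed-loop T = G/(1+GH).
Numerator: G_num * H_den = 2*p + 6.
Denominator: G_den * H_den + G_num * H_num = (p^2 + 6.2*p + 9.6) + (1) = p^2 + 6.2*p + 10.6.
T(p) = (2*p + 6)/(p^2 + 6.2*p + 10.6)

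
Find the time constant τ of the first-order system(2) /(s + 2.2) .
First-order system: τ = -1/pole. Pole = -2.2. τ = -1/(-2.2) = 0.4545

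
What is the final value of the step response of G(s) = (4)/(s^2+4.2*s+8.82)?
FVT: lim_{t→∞} y(t) = lim_{s→0} s*Y(s) where Y(s) = G(s)/s.
= lim_{s→0} G(s) = G(0) = num(0)/den(0) = 4/8.82 = 0.4535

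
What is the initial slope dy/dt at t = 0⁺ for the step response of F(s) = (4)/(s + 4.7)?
IVT: y'(0⁺) = lim_{s→∞} s²·Y(s) = lim_{s→∞} s·F(s).
deg(num) = 0, deg(den) = 1, relative degree = 1, so s·F(s) → (leading num)/(leading den) = 4/1 = 4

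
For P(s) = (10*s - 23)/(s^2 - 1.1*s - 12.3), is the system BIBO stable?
Denominator: s^2 - 1.1*s - 12.3 = (s - 4.1)(s + 3). Poles: -3, 4.1. All Re(p)<0: No (unstable)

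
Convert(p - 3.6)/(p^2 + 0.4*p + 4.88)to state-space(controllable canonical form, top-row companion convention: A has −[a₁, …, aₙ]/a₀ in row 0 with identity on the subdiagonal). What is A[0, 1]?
Reachable canonical form for den = p^2 + 0.4*p + 4.88: top row of A = -[a₁,a₂,...,aₙ]/a₀, ones on the subdiagonal, zeros elsewhere.
A = [[-0.4, -4.88], [1, 0]].
A[0,1] = -4.88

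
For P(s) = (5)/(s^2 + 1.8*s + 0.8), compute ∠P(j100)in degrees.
Substitute s = j*100: P(j100) = -0.000499878 - 8.99852e-06j.
∠P(j100) = atan2(Im, Re) = atan2(-8.99852e-06, -0.000499878) = -178.97°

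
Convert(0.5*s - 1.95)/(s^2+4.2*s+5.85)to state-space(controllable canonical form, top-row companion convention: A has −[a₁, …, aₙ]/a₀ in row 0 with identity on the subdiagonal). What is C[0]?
Reachable canonical form: C = numerator coefficients (right-aligned, zero-padded to length n).
num = 0.5*s - 1.95, C = [[0.5, -1.95]].
C[0] = 0.5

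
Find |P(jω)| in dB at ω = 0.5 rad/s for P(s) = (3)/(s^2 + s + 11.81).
Substitute s = j*0.5: P(j0.5) = 0.259031 - 0.0112038j.
|P(j0.5)| = sqrt(Re² + Im²) = 0.2593.
20*log₁₀(0.2593) = -11.72 dB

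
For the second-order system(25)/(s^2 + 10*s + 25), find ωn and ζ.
Standard form: ωn²/(s²+2ζωn·s+ωn²).
const=25=ωn² → ωn=5, s coeff=10=2ζωn → ζ=1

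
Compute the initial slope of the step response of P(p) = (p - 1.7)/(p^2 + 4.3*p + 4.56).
IVT: y'(0⁺) = lim_{p→∞} p²·Y(p) = lim_{p→∞} p·P(p).
deg(num) = 1, deg(den) = 2, relative degree = 1, so p·P(p) → (leading num)/(leading den) = 1/1 = 1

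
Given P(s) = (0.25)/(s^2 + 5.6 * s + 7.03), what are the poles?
Set denominator = 0: s^2 + 5.6*s + 7.03 = (s + 3.7)(s + 1.9) = 0 → Poles: -1.9, -3.7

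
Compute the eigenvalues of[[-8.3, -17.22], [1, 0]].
Eigenvalues solve det(λI - A) = 0.
Characteristic polynomial: λ^2 + 8.3*λ + 17.22 = 0.
Factor: (λ + 4.2)(λ + 4.1) = 0.
Roots: -4.1, -4.2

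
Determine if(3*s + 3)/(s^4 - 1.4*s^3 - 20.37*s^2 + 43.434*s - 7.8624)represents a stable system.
Denominator: s^4 - 1.4*s^3 - 20.37*s^2 + 43.434*s - 7.8624 = (s - 3.9)(s + 4.8)(s - 2.1)(s - 0.2). Poles: -4.8, 0.2, 2.1, 3.9. All Re(p)<0: No (unstable)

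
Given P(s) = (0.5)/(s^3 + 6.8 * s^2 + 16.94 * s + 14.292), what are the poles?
Set denominator = 0: s^3 + 6.8*s^2 + 16.94*s + 14.292 = (s + 1.8)(s^2 + 5*s + 7.94) = 0 → Poles: -1.8, -2.5 + 1.3j, -2.5 - 1.3j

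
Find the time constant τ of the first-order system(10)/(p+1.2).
First-order system: τ = -1/pole. Pole = -1.2. τ = -1/(-1.2) = 0.8333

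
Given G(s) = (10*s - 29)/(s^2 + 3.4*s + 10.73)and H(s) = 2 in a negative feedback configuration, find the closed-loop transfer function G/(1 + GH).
Closed-loop T = G/(1+GH).
Numerator: G_num * H_den = 10*s - 29.
Denominator: G_den * H_den + G_num * H_num = (s^2 + 3.4*s + 10.73) + (20*s - 58) = s^2 + 23.4*s - 47.27.
T(s) = (10*s - 29)/(s^2 + 23.4*s - 47.27)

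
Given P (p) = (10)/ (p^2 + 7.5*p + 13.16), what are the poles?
Set denominator = 0: p^2 + 7.5*p + 13.16 = (p + 4.7)(p + 2.8) = 0 → Poles: -2.8, -4.7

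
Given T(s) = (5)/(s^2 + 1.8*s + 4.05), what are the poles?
Set denominator = 0: s^2 + 1.8*s + 4.05 = 0 → Poles: -0.9 + 1.8j, -0.9 - 1.8j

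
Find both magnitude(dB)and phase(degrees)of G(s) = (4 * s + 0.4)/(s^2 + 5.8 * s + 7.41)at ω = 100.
Substitute s = j*100: G(j100) = 0.00227575 - 0.0398976j.
|G| = 20*log₁₀(sqrt(Re²+Im²)) = -27.97 dB.
∠G = atan2(Im, Re) = -86.74°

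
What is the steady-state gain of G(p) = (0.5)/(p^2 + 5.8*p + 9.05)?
DC gain = G(0) = num(0)/den(0) = 0.5/9.05 = 0.05525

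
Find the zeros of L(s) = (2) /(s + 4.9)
Numerator is a nonzero constant (2) → Zeros: none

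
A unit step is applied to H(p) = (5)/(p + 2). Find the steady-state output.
FVT: lim_{t→∞} y(t) = lim_{p→0} p*Y(p) where Y(p) = H(p)/p.
= lim_{p→0} H(p) = H(0) = num(0)/den(0) = 5/2 = 2.5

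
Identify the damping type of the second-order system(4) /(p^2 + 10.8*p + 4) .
Standard form: ωn²/(p²+2ζωn·p+ωn²) gives ωn=2, ζ=2.7.
Overdamped (ζ = 2.7 > 1)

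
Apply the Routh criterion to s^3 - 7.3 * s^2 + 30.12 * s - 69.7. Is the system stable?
Routh array:
s^3: [1, 30.12]; s^2: [-7.3, -69.7]; s^1: [20.5721]; s^0: [-69.7]
First column: [1, -7.3, 20.5721, -69.7]. Sign changes = 3.
No, unstable (3 RHP root(s))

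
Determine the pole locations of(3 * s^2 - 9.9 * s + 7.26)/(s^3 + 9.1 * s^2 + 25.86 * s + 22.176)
Set denominator = 0: s^3 + 9.1*s^2 + 25.86*s + 22.176 = (s + 1.6)(s + 4.2)(s + 3.3) = 0 → Poles: -1.6, -3.3, -4.2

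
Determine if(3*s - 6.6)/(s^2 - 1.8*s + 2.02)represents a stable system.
Denominator: s^2 - 1.8*s + 2.02. Poles: 0.9 + 1.1j, 0.9 - 1.1j. All Re(p)<0: No (unstable)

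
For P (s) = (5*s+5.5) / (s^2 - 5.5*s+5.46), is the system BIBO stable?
Denominator: s^2 - 5.5*s + 5.46 = (s - 4.2)(s - 1.3). Poles: 1.3, 4.2. All Re(p)<0: No (unstable)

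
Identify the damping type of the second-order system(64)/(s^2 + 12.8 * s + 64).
Standard form: ωn²/(s²+2ζωn·s+ωn²) gives ωn=8, ζ=0.8.
Underdamped (ζ = 0.8 < 1)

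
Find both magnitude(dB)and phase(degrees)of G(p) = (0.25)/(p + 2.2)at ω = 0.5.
Substitute p = j*0.5: G(j0.5) = 0.108055 - 0.024558j.
|G| = 20*log₁₀(sqrt(Re²+Im²)) = -19.11 dB.
∠G = atan2(Im, Re) = -12.80°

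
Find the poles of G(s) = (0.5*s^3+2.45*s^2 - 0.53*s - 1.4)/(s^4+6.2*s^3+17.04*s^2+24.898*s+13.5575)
Set denominator = 0: s^4 + 6.2*s^3 + 17.04*s^2 + 24.898*s + 13.5575 = (s + 2.5)(s + 1.1)(s^2 + 2.6*s + 4.93) = 0 → Poles: -1.1, -1.3 + 1.8j, -1.3 - 1.8j, -2.5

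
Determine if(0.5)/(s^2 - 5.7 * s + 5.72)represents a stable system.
Denominator: s^2 - 5.7*s + 5.72 = (s - 4.4)(s - 1.3). Poles: 1.3, 4.4. All Re(p)<0: No (unstable)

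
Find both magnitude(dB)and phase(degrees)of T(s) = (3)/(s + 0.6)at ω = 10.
Substitute s = j*10: T(j10) = 0.0179354 - 0.298924j.
|T| = 20*log₁₀(sqrt(Re²+Im²)) = -10.47 dB.
∠T = atan2(Im, Re) = -86.57°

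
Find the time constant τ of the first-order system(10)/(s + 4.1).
First-order system: τ = -1/pole. Pole = -4.1. τ = -1/(-4.1) = 0.2439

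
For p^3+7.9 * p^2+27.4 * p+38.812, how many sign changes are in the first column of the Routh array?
Routh array:
p^3: [1, 27.4]; p^2: [7.9, 38.812]; p^1: [22.4871]; p^0: [38.812]
First column: [1, 7.9, 22.4871, 38.812]. Sign changes = 0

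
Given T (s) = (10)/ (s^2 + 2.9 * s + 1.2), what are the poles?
Set denominator = 0: s^2 + 2.9*s + 1.2 = (s + 0.5)(s + 2.4) = 0 → Poles: -0.5, -2.4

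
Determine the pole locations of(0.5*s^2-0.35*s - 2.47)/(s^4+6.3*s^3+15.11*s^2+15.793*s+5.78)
Set denominator = 0: s^4 + 6.3*s^3 + 15.11*s^2 + 15.793*s + 5.78 = (s + 0.8)(s + 1.7)(s^2 + 3.8*s + 4.25) = 0 → Poles: -0.8, -1.7, -1.9 + 0.8j, -1.9 - 0.8j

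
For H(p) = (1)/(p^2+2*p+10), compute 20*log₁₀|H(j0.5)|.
Substitute p = j*0.5: H(j0.5) = 0.101496 - 0.0104099j.
|H(j0.5)| = sqrt(Re² + Im²) = 0.102.
20*log₁₀(0.102) = -19.83 dB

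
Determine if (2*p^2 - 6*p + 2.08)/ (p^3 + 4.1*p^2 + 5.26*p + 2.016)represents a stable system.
Denominator: p^3 + 4.1*p^2 + 5.26*p + 2.016 = (p + 1.6)(p + 0.7)(p + 1.8). Poles: -0.7, -1.6, -1.8. All Re(p)<0: Yes (stable)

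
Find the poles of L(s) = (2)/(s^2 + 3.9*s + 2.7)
Set denominator = 0: s^2 + 3.9*s + 2.7 = (s + 0.9)(s + 3) = 0 → Poles: -0.9, -3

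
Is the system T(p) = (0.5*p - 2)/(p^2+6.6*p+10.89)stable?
Denominator: p^2 + 6.6*p + 10.89 = (p + 3.3)(p + 3.3). Poles: -3.3, -3.3. All Re(p)<0: Yes (stable)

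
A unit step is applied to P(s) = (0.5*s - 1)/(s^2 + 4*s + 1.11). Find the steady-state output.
FVT: lim_{t→∞} y(t) = lim_{s→0} s*Y(s) where Y(s) = P(s)/s.
= lim_{s→0} P(s) = P(0) = num(0)/den(0) = -1/1.11 = -0.9009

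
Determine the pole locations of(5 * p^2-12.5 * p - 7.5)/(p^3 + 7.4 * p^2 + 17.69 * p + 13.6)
Set denominator = 0: p^3 + 7.4*p^2 + 17.69*p + 13.6 = (p + 1.7)(p + 3.2)(p + 2.5) = 0 → Poles: -1.7, -2.5, -3.2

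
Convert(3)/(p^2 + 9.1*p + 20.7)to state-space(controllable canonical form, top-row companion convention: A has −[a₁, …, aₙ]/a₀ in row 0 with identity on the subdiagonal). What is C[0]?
Reachable canonical form: C = numerator coefficients (right-aligned, zero-padded to length n).
num = 3, C = [[0, 3]].
C[0] = 0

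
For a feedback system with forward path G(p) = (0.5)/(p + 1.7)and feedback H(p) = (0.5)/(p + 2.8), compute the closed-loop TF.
Closed-loop T = G/(1+GH).
Numerator: G_num * H_den = 0.5*p + 1.4.
Denominator: G_den * H_den + G_num * H_num = (p^2 + 4.5*p + 4.76) + (0.25) = p^2 + 4.5*p + 5.01.
T(p) = (0.5*p + 1.4)/(p^2 + 4.5*p + 5.01)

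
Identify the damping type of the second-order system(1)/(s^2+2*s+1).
Standard form: ωn²/(s²+2ζωn·s+ωn²) gives ωn=1, ζ=1.
Critically damped (ζ = 1)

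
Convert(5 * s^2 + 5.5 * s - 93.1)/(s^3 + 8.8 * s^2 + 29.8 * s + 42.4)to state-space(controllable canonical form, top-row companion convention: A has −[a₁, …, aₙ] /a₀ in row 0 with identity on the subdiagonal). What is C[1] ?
Reachable canonical form: C = numerator coefficients (right-aligned, zero-padded to length n).
num = 5*s^2 + 5.5*s - 93.1, C = [[5, 5.5, -93.1]].
C[1] = 5.5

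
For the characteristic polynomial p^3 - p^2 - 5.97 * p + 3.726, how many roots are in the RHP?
p^3 - p^2 - 5.97*p + 3.726 = (p - 0.6)(p + 2.3)(p - 2.7). Poles: -2.3, 0.6, 2.7. RHP poles (Re>0): 2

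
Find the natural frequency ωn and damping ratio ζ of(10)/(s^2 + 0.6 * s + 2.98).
Underdamped: complex pole -0.3 + 1.7j. ωn = |pole| = 1.726, ζ = -Re(pole)/ωn = 0.1738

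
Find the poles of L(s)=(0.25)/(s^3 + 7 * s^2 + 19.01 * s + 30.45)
Set denominator = 0: s^3 + 7*s^2 + 19.01*s + 30.45 = (s + 4.2)(s^2 + 2.8*s + 7.25) = 0 → Poles: -1.4 + 2.3j, -1.4 - 2.3j, -4.2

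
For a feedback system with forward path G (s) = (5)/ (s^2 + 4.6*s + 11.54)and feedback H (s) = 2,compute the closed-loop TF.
Closed-loop T = G/(1+GH).
Numerator: G_num * H_den = 5.
Denominator: G_den * H_den + G_num * H_num = (s^2 + 4.6*s + 11.54) + (10) = s^2 + 4.6*s + 21.54.
T(s) = (5)/(s^2 + 4.6*s + 21.54)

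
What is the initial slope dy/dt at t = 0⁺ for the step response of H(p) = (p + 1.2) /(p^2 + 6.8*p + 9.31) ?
IVT: y'(0⁺) = lim_{p→∞} p²·Y(p) = lim_{p→∞} p·H(p).
deg(num) = 1, deg(den) = 2, relative degree = 1, so p·H(p) → (leading num)/(leading den) = 1/1 = 1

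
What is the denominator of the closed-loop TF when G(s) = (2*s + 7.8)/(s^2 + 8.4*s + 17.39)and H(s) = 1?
Characteristic poly = G_den * H_den + G_num * H_num = (s^2 + 8.4*s + 17.39) + (2*s + 7.8) = s^2 + 10.4*s + 25.19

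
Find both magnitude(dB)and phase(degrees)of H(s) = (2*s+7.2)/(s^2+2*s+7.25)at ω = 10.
Substitute s = j*10: H(j10) = -0.0297471 - 0.222048j.
|H| = 20*log₁₀(sqrt(Re²+Im²)) = -12.99 dB.
∠H = atan2(Im, Re) = -97.63°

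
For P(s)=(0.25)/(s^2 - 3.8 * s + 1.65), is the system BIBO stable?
Denominator: s^2 - 3.8*s + 1.65 = (s - 3.3)(s - 0.5). Poles: 0.5, 3.3. All Re(p)<0: No (unstable)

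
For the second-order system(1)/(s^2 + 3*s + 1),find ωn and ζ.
Standard form: ωn²/(s²+2ζωn·s+ωn²).
const=1=ωn² → ωn=1, s coeff=3=2ζωn → ζ=1.5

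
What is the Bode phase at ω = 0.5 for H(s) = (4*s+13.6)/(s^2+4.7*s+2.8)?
Substitute s = j*0.5: H(j0.5) = 3.27484 - 2.23368j.
∠H(j0.5) = atan2(Im, Re) = atan2(-2.23368, 3.27484) = -34.30°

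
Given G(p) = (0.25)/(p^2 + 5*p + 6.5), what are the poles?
Set denominator = 0: p^2 + 5*p + 6.5 = 0 → Poles: -2.5 + 0.5j, -2.5 - 0.5j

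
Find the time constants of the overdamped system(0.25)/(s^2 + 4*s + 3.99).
Overdamped: real poles at -1.9, -2.1. τ = -1/pole → τ₁ = 0.5263, τ₂ = 0.4762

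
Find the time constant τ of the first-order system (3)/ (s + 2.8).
First-order system: τ = -1/pole. Pole = -2.8. τ = -1/(-2.8) = 0.3571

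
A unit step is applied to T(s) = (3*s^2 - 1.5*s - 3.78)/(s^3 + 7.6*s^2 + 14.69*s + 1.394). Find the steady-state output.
FVT: lim_{t→∞} y(t) = lim_{s→0} s*Y(s) where Y(s) = T(s)/s.
= lim_{s→0} T(s) = T(0) = num(0)/den(0) = -3.78/1.394 = -2.712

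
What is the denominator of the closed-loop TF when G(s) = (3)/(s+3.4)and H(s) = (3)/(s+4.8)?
Characteristic poly = G_den * H_den + G_num * H_num = (s^2 + 8.2*s + 16.32) + (9) = s^2 + 8.2*s + 25.32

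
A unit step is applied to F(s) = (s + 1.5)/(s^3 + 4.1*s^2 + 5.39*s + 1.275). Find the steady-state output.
FVT: lim_{t→∞} y(t) = lim_{s→0} s*Y(s) where Y(s) = F(s)/s.
= lim_{s→0} F(s) = F(0) = num(0)/den(0) = 1.5/1.275 = 1.176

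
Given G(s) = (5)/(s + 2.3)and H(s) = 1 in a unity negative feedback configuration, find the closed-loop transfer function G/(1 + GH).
Closed-loop T = G/(1+GH).
Numerator: G_num * H_den = 5.
Denominator: G_den * H_den + G_num * H_num = (s + 2.3) + (5) = s + 7.3.
T(s) = (5)/(s + 7.3)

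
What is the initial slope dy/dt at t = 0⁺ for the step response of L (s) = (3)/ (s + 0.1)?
IVT: y'(0⁺) = lim_{s→∞} s²·Y(s) = lim_{s→∞} s·L(s).
deg(num) = 0, deg(den) = 1, relative degree = 1, so s·L(s) → (leading num)/(leading den) = 3/1 = 3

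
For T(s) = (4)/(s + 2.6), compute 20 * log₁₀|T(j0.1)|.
Substitute s = j*0.1: T(j0.1) = 1.53619 - 0.0590842j.
|T(j0.1)| = sqrt(Re² + Im²) = 1.537.
20*log₁₀(1.537) = 3.74 dB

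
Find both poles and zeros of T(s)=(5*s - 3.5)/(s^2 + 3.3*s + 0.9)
Set denominator = 0: s^2 + 3.3*s + 0.9 = (s + 0.3)(s + 3) = 0 → Poles: -0.3, -3
Set numerator = 0: 5*s - 3.5 = 0 → Zeros: 0.7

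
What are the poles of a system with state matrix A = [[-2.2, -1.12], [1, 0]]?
Eigenvalues solve det(λI - A) = 0.
Characteristic polynomial: λ^2 + 2.2*λ + 1.12 = 0.
Factor: (λ + 1.4)(λ + 0.8) = 0.
Roots: -0.8, -1.4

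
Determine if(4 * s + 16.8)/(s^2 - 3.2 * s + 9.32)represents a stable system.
Denominator: s^2 - 3.2*s + 9.32. Poles: 1.6 + 2.6j, 1.6 - 2.6j. All Re(p)<0: No (unstable)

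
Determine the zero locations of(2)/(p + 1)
Numerator is a nonzero constant (2) → Zeros: none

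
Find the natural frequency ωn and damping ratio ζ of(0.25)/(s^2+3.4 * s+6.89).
Underdamped: complex pole -1.7 + 2j. ωn = |pole| = 2.625, ζ = -Re(pole)/ωn = 0.6476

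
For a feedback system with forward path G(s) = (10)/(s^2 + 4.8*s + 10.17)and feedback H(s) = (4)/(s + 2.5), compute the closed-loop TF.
Closed-loop T = G/(1+GH).
Numerator: G_num * H_den = 10*s + 25.
Denominator: G_den * H_den + G_num * H_num = (s^3 + 7.3*s^2 + 22.17*s + 25.425) + (40) = s^3 + 7.3*s^2 + 22.17*s + 65.425.
T(s) = (10*s + 25)/(s^3 + 7.3*s^2 + 22.17*s + 65.425)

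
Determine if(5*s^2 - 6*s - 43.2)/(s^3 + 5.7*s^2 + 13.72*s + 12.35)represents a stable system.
Denominator: s^3 + 5.7*s^2 + 13.72*s + 12.35 = (s + 1.9)(s^2 + 3.8*s + 6.5). Poles: -1.9, -1.9 + 1.7j, -1.9 - 1.7j. All Re(p)<0: Yes (stable)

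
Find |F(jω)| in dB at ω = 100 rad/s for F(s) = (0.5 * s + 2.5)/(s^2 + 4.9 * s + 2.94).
Substitute s = j*100: F(j100) = -4.91758e-06 - 0.00500171j.
|F(j100)| = sqrt(Re² + Im²) = 0.005002.
20*log₁₀(0.005002) = -46.02 dB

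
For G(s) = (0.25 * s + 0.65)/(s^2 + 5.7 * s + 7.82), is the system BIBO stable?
Denominator: s^2 + 5.7*s + 7.82 = (s + 2.3)(s + 3.4). Poles: -2.3, -3.4. All Re(p)<0: Yes (stable)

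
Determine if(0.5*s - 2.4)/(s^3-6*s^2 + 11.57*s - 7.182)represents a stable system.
Denominator: s^3 - 6*s^2 + 11.57*s - 7.182 = (s - 2.7)(s - 1.4)(s - 1.9). Poles: 1.4, 1.9, 2.7. All Re(p)<0: No (unstable)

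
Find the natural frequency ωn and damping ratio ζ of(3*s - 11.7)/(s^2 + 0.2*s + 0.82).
Underdamped: complex pole -0.1 + 0.9j. ωn = |pole| = 0.9055, ζ = -Re(pole)/ωn = 0.1104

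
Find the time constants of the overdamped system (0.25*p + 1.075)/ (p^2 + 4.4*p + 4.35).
Overdamped: real poles at -1.5, -2.9. τ = -1/pole → τ₁ = 0.6667, τ₂ = 0.3448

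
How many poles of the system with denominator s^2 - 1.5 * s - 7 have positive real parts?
s^2 - 1.5*s - 7 = (s - 3.5)(s + 2). Poles: -2, 3.5. RHP poles (Re>0): 1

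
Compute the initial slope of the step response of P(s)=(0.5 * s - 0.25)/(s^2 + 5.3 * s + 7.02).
IVT: y'(0⁺) = lim_{s→∞} s²·Y(s) = lim_{s→∞} s·P(s).
deg(num) = 1, deg(den) = 2, relative degree = 1, so s·P(s) → (leading num)/(leading den) = 0.5/1 = 0.5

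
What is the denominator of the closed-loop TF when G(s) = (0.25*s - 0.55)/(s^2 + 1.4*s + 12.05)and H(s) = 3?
Characteristic poly = G_den * H_den + G_num * H_num = (s^2 + 1.4*s + 12.05) + (0.75*s - 1.65) = s^2 + 2.15*s + 10.4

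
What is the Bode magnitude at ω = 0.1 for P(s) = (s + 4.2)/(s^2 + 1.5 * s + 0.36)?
Substitute s = j*0.1: P(j0.1) = 10.2414 - 4.10345j.
|P(j0.1)| = sqrt(Re² + Im²) = 11.03.
20*log₁₀(11.03) = 20.85 dB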